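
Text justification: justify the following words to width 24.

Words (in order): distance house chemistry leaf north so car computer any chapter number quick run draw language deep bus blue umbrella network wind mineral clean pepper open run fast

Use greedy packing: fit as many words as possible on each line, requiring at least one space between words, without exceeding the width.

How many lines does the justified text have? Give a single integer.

Line 1: ['distance', 'house', 'chemistry'] (min_width=24, slack=0)
Line 2: ['leaf', 'north', 'so', 'car'] (min_width=17, slack=7)
Line 3: ['computer', 'any', 'chapter'] (min_width=20, slack=4)
Line 4: ['number', 'quick', 'run', 'draw'] (min_width=21, slack=3)
Line 5: ['language', 'deep', 'bus', 'blue'] (min_width=22, slack=2)
Line 6: ['umbrella', 'network', 'wind'] (min_width=21, slack=3)
Line 7: ['mineral', 'clean', 'pepper'] (min_width=20, slack=4)
Line 8: ['open', 'run', 'fast'] (min_width=13, slack=11)
Total lines: 8

Answer: 8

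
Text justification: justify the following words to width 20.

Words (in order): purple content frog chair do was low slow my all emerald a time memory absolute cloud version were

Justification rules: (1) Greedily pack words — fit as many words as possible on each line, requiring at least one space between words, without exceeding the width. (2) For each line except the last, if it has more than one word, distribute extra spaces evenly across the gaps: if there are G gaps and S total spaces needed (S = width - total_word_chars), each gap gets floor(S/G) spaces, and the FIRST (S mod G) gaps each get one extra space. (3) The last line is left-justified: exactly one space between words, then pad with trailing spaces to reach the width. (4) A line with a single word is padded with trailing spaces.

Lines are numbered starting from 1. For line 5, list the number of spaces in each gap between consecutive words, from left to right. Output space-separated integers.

Answer: 7

Derivation:
Line 1: ['purple', 'content', 'frog'] (min_width=19, slack=1)
Line 2: ['chair', 'do', 'was', 'low'] (min_width=16, slack=4)
Line 3: ['slow', 'my', 'all', 'emerald'] (min_width=19, slack=1)
Line 4: ['a', 'time', 'memory'] (min_width=13, slack=7)
Line 5: ['absolute', 'cloud'] (min_width=14, slack=6)
Line 6: ['version', 'were'] (min_width=12, slack=8)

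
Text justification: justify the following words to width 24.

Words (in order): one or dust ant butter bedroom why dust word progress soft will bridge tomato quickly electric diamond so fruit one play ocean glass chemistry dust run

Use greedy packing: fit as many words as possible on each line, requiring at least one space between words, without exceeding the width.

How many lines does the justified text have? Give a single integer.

Line 1: ['one', 'or', 'dust', 'ant', 'butter'] (min_width=22, slack=2)
Line 2: ['bedroom', 'why', 'dust', 'word'] (min_width=21, slack=3)
Line 3: ['progress', 'soft', 'will'] (min_width=18, slack=6)
Line 4: ['bridge', 'tomato', 'quickly'] (min_width=21, slack=3)
Line 5: ['electric', 'diamond', 'so'] (min_width=19, slack=5)
Line 6: ['fruit', 'one', 'play', 'ocean'] (min_width=20, slack=4)
Line 7: ['glass', 'chemistry', 'dust', 'run'] (min_width=24, slack=0)
Total lines: 7

Answer: 7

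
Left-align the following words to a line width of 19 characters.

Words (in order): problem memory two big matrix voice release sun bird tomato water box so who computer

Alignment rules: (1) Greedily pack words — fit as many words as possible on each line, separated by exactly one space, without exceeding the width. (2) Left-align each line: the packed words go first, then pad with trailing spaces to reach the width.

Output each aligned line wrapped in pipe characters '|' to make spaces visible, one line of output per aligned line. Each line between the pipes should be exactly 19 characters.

Answer: |problem memory two |
|big matrix voice   |
|release sun bird   |
|tomato water box so|
|who computer       |

Derivation:
Line 1: ['problem', 'memory', 'two'] (min_width=18, slack=1)
Line 2: ['big', 'matrix', 'voice'] (min_width=16, slack=3)
Line 3: ['release', 'sun', 'bird'] (min_width=16, slack=3)
Line 4: ['tomato', 'water', 'box', 'so'] (min_width=19, slack=0)
Line 5: ['who', 'computer'] (min_width=12, slack=7)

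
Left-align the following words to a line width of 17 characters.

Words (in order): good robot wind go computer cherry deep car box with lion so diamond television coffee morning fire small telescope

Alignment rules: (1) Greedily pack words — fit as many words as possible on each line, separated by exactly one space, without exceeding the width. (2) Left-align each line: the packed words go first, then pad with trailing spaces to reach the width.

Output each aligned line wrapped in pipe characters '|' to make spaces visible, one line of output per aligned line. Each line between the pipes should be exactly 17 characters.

Answer: |good robot wind  |
|go computer      |
|cherry deep car  |
|box with lion so |
|diamond          |
|television coffee|
|morning fire     |
|small telescope  |

Derivation:
Line 1: ['good', 'robot', 'wind'] (min_width=15, slack=2)
Line 2: ['go', 'computer'] (min_width=11, slack=6)
Line 3: ['cherry', 'deep', 'car'] (min_width=15, slack=2)
Line 4: ['box', 'with', 'lion', 'so'] (min_width=16, slack=1)
Line 5: ['diamond'] (min_width=7, slack=10)
Line 6: ['television', 'coffee'] (min_width=17, slack=0)
Line 7: ['morning', 'fire'] (min_width=12, slack=5)
Line 8: ['small', 'telescope'] (min_width=15, slack=2)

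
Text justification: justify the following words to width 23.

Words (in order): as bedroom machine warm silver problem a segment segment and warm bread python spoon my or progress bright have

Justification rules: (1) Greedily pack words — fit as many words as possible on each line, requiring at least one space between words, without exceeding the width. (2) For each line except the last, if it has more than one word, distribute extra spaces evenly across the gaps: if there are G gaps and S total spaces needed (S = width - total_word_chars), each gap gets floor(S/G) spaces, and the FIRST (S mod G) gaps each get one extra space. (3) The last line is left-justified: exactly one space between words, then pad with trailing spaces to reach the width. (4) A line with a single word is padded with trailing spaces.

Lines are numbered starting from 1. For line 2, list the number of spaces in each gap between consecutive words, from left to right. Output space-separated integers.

Line 1: ['as', 'bedroom', 'machine', 'warm'] (min_width=23, slack=0)
Line 2: ['silver', 'problem', 'a'] (min_width=16, slack=7)
Line 3: ['segment', 'segment', 'and'] (min_width=19, slack=4)
Line 4: ['warm', 'bread', 'python', 'spoon'] (min_width=23, slack=0)
Line 5: ['my', 'or', 'progress', 'bright'] (min_width=21, slack=2)
Line 6: ['have'] (min_width=4, slack=19)

Answer: 5 4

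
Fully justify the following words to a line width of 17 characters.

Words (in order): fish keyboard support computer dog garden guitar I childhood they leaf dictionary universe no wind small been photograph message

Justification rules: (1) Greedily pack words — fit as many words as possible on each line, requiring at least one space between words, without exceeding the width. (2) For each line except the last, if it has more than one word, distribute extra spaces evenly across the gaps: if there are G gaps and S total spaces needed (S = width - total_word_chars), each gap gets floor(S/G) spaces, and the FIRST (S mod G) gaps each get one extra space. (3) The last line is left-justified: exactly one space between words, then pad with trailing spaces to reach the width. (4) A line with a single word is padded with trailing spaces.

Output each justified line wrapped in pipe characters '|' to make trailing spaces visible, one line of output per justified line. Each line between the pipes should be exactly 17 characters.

Answer: |fish     keyboard|
|support  computer|
|dog garden guitar|
|I  childhood they|
|leaf   dictionary|
|universe  no wind|
|small        been|
|photograph       |
|message          |

Derivation:
Line 1: ['fish', 'keyboard'] (min_width=13, slack=4)
Line 2: ['support', 'computer'] (min_width=16, slack=1)
Line 3: ['dog', 'garden', 'guitar'] (min_width=17, slack=0)
Line 4: ['I', 'childhood', 'they'] (min_width=16, slack=1)
Line 5: ['leaf', 'dictionary'] (min_width=15, slack=2)
Line 6: ['universe', 'no', 'wind'] (min_width=16, slack=1)
Line 7: ['small', 'been'] (min_width=10, slack=7)
Line 8: ['photograph'] (min_width=10, slack=7)
Line 9: ['message'] (min_width=7, slack=10)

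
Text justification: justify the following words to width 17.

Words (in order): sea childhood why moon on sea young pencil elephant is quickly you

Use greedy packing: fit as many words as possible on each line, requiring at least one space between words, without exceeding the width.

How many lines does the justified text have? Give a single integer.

Answer: 4

Derivation:
Line 1: ['sea', 'childhood', 'why'] (min_width=17, slack=0)
Line 2: ['moon', 'on', 'sea', 'young'] (min_width=17, slack=0)
Line 3: ['pencil', 'elephant'] (min_width=15, slack=2)
Line 4: ['is', 'quickly', 'you'] (min_width=14, slack=3)
Total lines: 4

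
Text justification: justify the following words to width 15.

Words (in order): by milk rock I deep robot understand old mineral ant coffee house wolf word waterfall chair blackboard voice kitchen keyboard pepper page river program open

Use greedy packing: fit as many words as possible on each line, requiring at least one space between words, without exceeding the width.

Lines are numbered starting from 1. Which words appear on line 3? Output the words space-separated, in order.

Answer: understand old

Derivation:
Line 1: ['by', 'milk', 'rock', 'I'] (min_width=14, slack=1)
Line 2: ['deep', 'robot'] (min_width=10, slack=5)
Line 3: ['understand', 'old'] (min_width=14, slack=1)
Line 4: ['mineral', 'ant'] (min_width=11, slack=4)
Line 5: ['coffee', 'house'] (min_width=12, slack=3)
Line 6: ['wolf', 'word'] (min_width=9, slack=6)
Line 7: ['waterfall', 'chair'] (min_width=15, slack=0)
Line 8: ['blackboard'] (min_width=10, slack=5)
Line 9: ['voice', 'kitchen'] (min_width=13, slack=2)
Line 10: ['keyboard', 'pepper'] (min_width=15, slack=0)
Line 11: ['page', 'river'] (min_width=10, slack=5)
Line 12: ['program', 'open'] (min_width=12, slack=3)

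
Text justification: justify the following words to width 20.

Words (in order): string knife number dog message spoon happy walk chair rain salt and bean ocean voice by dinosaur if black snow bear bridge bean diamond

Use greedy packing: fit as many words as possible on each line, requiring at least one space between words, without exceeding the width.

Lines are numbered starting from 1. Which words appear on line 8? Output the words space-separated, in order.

Answer: bean diamond

Derivation:
Line 1: ['string', 'knife', 'number'] (min_width=19, slack=1)
Line 2: ['dog', 'message', 'spoon'] (min_width=17, slack=3)
Line 3: ['happy', 'walk', 'chair'] (min_width=16, slack=4)
Line 4: ['rain', 'salt', 'and', 'bean'] (min_width=18, slack=2)
Line 5: ['ocean', 'voice', 'by'] (min_width=14, slack=6)
Line 6: ['dinosaur', 'if', 'black'] (min_width=17, slack=3)
Line 7: ['snow', 'bear', 'bridge'] (min_width=16, slack=4)
Line 8: ['bean', 'diamond'] (min_width=12, slack=8)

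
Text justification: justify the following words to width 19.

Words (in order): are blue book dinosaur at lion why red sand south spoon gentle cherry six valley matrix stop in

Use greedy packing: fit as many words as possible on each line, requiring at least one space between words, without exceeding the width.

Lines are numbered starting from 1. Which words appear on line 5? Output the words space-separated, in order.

Line 1: ['are', 'blue', 'book'] (min_width=13, slack=6)
Line 2: ['dinosaur', 'at', 'lion'] (min_width=16, slack=3)
Line 3: ['why', 'red', 'sand', 'south'] (min_width=18, slack=1)
Line 4: ['spoon', 'gentle', 'cherry'] (min_width=19, slack=0)
Line 5: ['six', 'valley', 'matrix'] (min_width=17, slack=2)
Line 6: ['stop', 'in'] (min_width=7, slack=12)

Answer: six valley matrix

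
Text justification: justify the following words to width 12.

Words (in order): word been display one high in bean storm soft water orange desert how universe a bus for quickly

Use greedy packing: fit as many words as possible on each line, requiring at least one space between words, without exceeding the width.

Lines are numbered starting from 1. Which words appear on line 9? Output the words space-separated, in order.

Line 1: ['word', 'been'] (min_width=9, slack=3)
Line 2: ['display', 'one'] (min_width=11, slack=1)
Line 3: ['high', 'in', 'bean'] (min_width=12, slack=0)
Line 4: ['storm', 'soft'] (min_width=10, slack=2)
Line 5: ['water', 'orange'] (min_width=12, slack=0)
Line 6: ['desert', 'how'] (min_width=10, slack=2)
Line 7: ['universe', 'a'] (min_width=10, slack=2)
Line 8: ['bus', 'for'] (min_width=7, slack=5)
Line 9: ['quickly'] (min_width=7, slack=5)

Answer: quickly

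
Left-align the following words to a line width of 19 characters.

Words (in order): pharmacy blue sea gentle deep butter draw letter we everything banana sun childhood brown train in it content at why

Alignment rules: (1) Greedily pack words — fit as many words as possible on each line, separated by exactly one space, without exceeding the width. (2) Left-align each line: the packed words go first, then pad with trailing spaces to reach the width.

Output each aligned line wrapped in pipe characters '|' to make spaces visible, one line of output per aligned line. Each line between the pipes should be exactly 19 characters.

Line 1: ['pharmacy', 'blue', 'sea'] (min_width=17, slack=2)
Line 2: ['gentle', 'deep', 'butter'] (min_width=18, slack=1)
Line 3: ['draw', 'letter', 'we'] (min_width=14, slack=5)
Line 4: ['everything', 'banana'] (min_width=17, slack=2)
Line 5: ['sun', 'childhood', 'brown'] (min_width=19, slack=0)
Line 6: ['train', 'in', 'it', 'content'] (min_width=19, slack=0)
Line 7: ['at', 'why'] (min_width=6, slack=13)

Answer: |pharmacy blue sea  |
|gentle deep butter |
|draw letter we     |
|everything banana  |
|sun childhood brown|
|train in it content|
|at why             |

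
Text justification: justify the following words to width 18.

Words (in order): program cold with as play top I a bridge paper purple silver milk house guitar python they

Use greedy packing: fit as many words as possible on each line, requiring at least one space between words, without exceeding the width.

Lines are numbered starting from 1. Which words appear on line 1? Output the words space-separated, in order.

Answer: program cold with

Derivation:
Line 1: ['program', 'cold', 'with'] (min_width=17, slack=1)
Line 2: ['as', 'play', 'top', 'I', 'a'] (min_width=15, slack=3)
Line 3: ['bridge', 'paper'] (min_width=12, slack=6)
Line 4: ['purple', 'silver', 'milk'] (min_width=18, slack=0)
Line 5: ['house', 'guitar'] (min_width=12, slack=6)
Line 6: ['python', 'they'] (min_width=11, slack=7)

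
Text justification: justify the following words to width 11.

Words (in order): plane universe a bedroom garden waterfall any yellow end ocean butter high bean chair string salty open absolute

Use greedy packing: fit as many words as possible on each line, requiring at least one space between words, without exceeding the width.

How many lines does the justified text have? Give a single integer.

Line 1: ['plane'] (min_width=5, slack=6)
Line 2: ['universe', 'a'] (min_width=10, slack=1)
Line 3: ['bedroom'] (min_width=7, slack=4)
Line 4: ['garden'] (min_width=6, slack=5)
Line 5: ['waterfall'] (min_width=9, slack=2)
Line 6: ['any', 'yellow'] (min_width=10, slack=1)
Line 7: ['end', 'ocean'] (min_width=9, slack=2)
Line 8: ['butter', 'high'] (min_width=11, slack=0)
Line 9: ['bean', 'chair'] (min_width=10, slack=1)
Line 10: ['string'] (min_width=6, slack=5)
Line 11: ['salty', 'open'] (min_width=10, slack=1)
Line 12: ['absolute'] (min_width=8, slack=3)
Total lines: 12

Answer: 12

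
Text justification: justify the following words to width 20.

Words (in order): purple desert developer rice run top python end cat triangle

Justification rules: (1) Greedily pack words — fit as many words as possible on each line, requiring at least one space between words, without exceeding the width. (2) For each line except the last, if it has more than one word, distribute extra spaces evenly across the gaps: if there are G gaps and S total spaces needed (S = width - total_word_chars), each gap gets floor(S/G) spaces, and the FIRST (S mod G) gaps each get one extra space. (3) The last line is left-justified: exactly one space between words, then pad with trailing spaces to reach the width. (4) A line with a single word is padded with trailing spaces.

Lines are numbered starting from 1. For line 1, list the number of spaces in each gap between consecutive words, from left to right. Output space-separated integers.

Answer: 8

Derivation:
Line 1: ['purple', 'desert'] (min_width=13, slack=7)
Line 2: ['developer', 'rice', 'run'] (min_width=18, slack=2)
Line 3: ['top', 'python', 'end', 'cat'] (min_width=18, slack=2)
Line 4: ['triangle'] (min_width=8, slack=12)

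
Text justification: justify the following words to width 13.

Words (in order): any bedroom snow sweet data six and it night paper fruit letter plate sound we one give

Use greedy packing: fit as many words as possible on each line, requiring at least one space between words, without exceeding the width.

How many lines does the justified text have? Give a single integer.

Answer: 8

Derivation:
Line 1: ['any', 'bedroom'] (min_width=11, slack=2)
Line 2: ['snow', 'sweet'] (min_width=10, slack=3)
Line 3: ['data', 'six', 'and'] (min_width=12, slack=1)
Line 4: ['it', 'night'] (min_width=8, slack=5)
Line 5: ['paper', 'fruit'] (min_width=11, slack=2)
Line 6: ['letter', 'plate'] (min_width=12, slack=1)
Line 7: ['sound', 'we', 'one'] (min_width=12, slack=1)
Line 8: ['give'] (min_width=4, slack=9)
Total lines: 8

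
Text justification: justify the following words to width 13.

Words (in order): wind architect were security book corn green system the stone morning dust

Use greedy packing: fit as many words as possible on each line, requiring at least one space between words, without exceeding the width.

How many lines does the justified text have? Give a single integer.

Line 1: ['wind'] (min_width=4, slack=9)
Line 2: ['architect'] (min_width=9, slack=4)
Line 3: ['were', 'security'] (min_width=13, slack=0)
Line 4: ['book', 'corn'] (min_width=9, slack=4)
Line 5: ['green', 'system'] (min_width=12, slack=1)
Line 6: ['the', 'stone'] (min_width=9, slack=4)
Line 7: ['morning', 'dust'] (min_width=12, slack=1)
Total lines: 7

Answer: 7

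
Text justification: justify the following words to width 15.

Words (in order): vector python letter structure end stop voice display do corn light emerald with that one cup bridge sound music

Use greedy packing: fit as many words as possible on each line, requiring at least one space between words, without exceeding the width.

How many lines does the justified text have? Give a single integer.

Answer: 9

Derivation:
Line 1: ['vector', 'python'] (min_width=13, slack=2)
Line 2: ['letter'] (min_width=6, slack=9)
Line 3: ['structure', 'end'] (min_width=13, slack=2)
Line 4: ['stop', 'voice'] (min_width=10, slack=5)
Line 5: ['display', 'do', 'corn'] (min_width=15, slack=0)
Line 6: ['light', 'emerald'] (min_width=13, slack=2)
Line 7: ['with', 'that', 'one'] (min_width=13, slack=2)
Line 8: ['cup', 'bridge'] (min_width=10, slack=5)
Line 9: ['sound', 'music'] (min_width=11, slack=4)
Total lines: 9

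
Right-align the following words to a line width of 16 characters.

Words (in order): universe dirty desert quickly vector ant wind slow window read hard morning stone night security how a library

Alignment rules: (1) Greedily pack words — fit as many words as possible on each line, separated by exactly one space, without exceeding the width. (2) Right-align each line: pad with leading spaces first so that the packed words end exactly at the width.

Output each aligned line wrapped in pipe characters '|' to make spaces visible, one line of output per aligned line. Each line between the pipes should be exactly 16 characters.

Line 1: ['universe', 'dirty'] (min_width=14, slack=2)
Line 2: ['desert', 'quickly'] (min_width=14, slack=2)
Line 3: ['vector', 'ant', 'wind'] (min_width=15, slack=1)
Line 4: ['slow', 'window', 'read'] (min_width=16, slack=0)
Line 5: ['hard', 'morning'] (min_width=12, slack=4)
Line 6: ['stone', 'night'] (min_width=11, slack=5)
Line 7: ['security', 'how', 'a'] (min_width=14, slack=2)
Line 8: ['library'] (min_width=7, slack=9)

Answer: |  universe dirty|
|  desert quickly|
| vector ant wind|
|slow window read|
|    hard morning|
|     stone night|
|  security how a|
|         library|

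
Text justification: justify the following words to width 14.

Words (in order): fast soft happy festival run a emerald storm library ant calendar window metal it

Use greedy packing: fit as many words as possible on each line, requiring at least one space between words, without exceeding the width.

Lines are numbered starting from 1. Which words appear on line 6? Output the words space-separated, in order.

Line 1: ['fast', 'soft'] (min_width=9, slack=5)
Line 2: ['happy', 'festival'] (min_width=14, slack=0)
Line 3: ['run', 'a', 'emerald'] (min_width=13, slack=1)
Line 4: ['storm', 'library'] (min_width=13, slack=1)
Line 5: ['ant', 'calendar'] (min_width=12, slack=2)
Line 6: ['window', 'metal'] (min_width=12, slack=2)
Line 7: ['it'] (min_width=2, slack=12)

Answer: window metal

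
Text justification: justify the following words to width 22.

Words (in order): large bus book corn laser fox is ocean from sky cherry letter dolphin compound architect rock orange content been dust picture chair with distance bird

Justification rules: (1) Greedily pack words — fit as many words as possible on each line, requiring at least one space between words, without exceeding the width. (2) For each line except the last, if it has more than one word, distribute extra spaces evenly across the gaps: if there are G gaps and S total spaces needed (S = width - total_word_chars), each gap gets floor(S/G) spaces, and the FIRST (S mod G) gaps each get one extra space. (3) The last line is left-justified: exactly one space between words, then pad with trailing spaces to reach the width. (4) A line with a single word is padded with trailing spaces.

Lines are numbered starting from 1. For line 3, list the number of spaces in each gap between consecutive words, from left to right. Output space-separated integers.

Answer: 1 1 1

Derivation:
Line 1: ['large', 'bus', 'book', 'corn'] (min_width=19, slack=3)
Line 2: ['laser', 'fox', 'is', 'ocean'] (min_width=18, slack=4)
Line 3: ['from', 'sky', 'cherry', 'letter'] (min_width=22, slack=0)
Line 4: ['dolphin', 'compound'] (min_width=16, slack=6)
Line 5: ['architect', 'rock', 'orange'] (min_width=21, slack=1)
Line 6: ['content', 'been', 'dust'] (min_width=17, slack=5)
Line 7: ['picture', 'chair', 'with'] (min_width=18, slack=4)
Line 8: ['distance', 'bird'] (min_width=13, slack=9)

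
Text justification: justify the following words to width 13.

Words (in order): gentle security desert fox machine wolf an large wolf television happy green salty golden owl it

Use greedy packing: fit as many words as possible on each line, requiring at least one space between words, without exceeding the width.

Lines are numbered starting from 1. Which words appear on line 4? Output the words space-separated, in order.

Line 1: ['gentle'] (min_width=6, slack=7)
Line 2: ['security'] (min_width=8, slack=5)
Line 3: ['desert', 'fox'] (min_width=10, slack=3)
Line 4: ['machine', 'wolf'] (min_width=12, slack=1)
Line 5: ['an', 'large', 'wolf'] (min_width=13, slack=0)
Line 6: ['television'] (min_width=10, slack=3)
Line 7: ['happy', 'green'] (min_width=11, slack=2)
Line 8: ['salty', 'golden'] (min_width=12, slack=1)
Line 9: ['owl', 'it'] (min_width=6, slack=7)

Answer: machine wolf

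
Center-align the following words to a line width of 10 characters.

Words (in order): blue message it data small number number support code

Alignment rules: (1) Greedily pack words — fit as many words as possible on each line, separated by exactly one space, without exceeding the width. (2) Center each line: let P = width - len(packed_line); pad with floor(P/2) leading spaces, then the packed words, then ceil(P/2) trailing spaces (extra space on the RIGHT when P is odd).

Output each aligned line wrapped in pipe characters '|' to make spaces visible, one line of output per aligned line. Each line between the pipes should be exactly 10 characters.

Answer: |   blue   |
|message it|
|data small|
|  number  |
|  number  |
| support  |
|   code   |

Derivation:
Line 1: ['blue'] (min_width=4, slack=6)
Line 2: ['message', 'it'] (min_width=10, slack=0)
Line 3: ['data', 'small'] (min_width=10, slack=0)
Line 4: ['number'] (min_width=6, slack=4)
Line 5: ['number'] (min_width=6, slack=4)
Line 6: ['support'] (min_width=7, slack=3)
Line 7: ['code'] (min_width=4, slack=6)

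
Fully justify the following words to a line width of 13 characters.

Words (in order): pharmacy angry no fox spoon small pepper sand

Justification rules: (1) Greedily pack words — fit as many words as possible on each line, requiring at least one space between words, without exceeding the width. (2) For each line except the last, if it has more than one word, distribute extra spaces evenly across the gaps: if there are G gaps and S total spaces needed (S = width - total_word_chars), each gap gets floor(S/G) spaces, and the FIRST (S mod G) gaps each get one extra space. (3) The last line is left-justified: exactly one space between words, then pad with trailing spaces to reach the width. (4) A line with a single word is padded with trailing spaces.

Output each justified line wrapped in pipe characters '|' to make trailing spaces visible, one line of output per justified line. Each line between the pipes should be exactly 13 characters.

Line 1: ['pharmacy'] (min_width=8, slack=5)
Line 2: ['angry', 'no', 'fox'] (min_width=12, slack=1)
Line 3: ['spoon', 'small'] (min_width=11, slack=2)
Line 4: ['pepper', 'sand'] (min_width=11, slack=2)

Answer: |pharmacy     |
|angry  no fox|
|spoon   small|
|pepper sand  |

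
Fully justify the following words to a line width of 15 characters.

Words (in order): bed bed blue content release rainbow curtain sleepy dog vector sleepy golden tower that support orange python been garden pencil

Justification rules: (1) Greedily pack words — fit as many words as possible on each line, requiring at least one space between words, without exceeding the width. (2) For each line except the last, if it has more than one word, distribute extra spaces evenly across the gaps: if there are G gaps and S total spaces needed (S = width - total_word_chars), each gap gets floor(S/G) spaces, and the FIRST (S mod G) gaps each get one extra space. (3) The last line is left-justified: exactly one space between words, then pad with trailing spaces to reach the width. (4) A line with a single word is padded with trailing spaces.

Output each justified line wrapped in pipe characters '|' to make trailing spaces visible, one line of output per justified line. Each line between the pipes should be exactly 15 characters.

Answer: |bed   bed  blue|
|content release|
|rainbow curtain|
|sleepy      dog|
|vector   sleepy|
|golden    tower|
|that    support|
|orange   python|
|been     garden|
|pencil         |

Derivation:
Line 1: ['bed', 'bed', 'blue'] (min_width=12, slack=3)
Line 2: ['content', 'release'] (min_width=15, slack=0)
Line 3: ['rainbow', 'curtain'] (min_width=15, slack=0)
Line 4: ['sleepy', 'dog'] (min_width=10, slack=5)
Line 5: ['vector', 'sleepy'] (min_width=13, slack=2)
Line 6: ['golden', 'tower'] (min_width=12, slack=3)
Line 7: ['that', 'support'] (min_width=12, slack=3)
Line 8: ['orange', 'python'] (min_width=13, slack=2)
Line 9: ['been', 'garden'] (min_width=11, slack=4)
Line 10: ['pencil'] (min_width=6, slack=9)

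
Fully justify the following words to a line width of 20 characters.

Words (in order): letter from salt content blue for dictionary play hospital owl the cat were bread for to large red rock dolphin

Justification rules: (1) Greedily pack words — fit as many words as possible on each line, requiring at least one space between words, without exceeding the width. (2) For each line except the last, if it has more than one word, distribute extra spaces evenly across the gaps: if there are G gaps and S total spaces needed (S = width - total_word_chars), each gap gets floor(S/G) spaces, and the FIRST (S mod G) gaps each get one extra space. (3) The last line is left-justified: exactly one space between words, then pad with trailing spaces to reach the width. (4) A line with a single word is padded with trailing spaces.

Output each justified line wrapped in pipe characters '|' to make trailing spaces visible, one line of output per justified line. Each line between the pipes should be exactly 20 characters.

Line 1: ['letter', 'from', 'salt'] (min_width=16, slack=4)
Line 2: ['content', 'blue', 'for'] (min_width=16, slack=4)
Line 3: ['dictionary', 'play'] (min_width=15, slack=5)
Line 4: ['hospital', 'owl', 'the', 'cat'] (min_width=20, slack=0)
Line 5: ['were', 'bread', 'for', 'to'] (min_width=17, slack=3)
Line 6: ['large', 'red', 'rock'] (min_width=14, slack=6)
Line 7: ['dolphin'] (min_width=7, slack=13)

Answer: |letter   from   salt|
|content   blue   for|
|dictionary      play|
|hospital owl the cat|
|were  bread  for  to|
|large    red    rock|
|dolphin             |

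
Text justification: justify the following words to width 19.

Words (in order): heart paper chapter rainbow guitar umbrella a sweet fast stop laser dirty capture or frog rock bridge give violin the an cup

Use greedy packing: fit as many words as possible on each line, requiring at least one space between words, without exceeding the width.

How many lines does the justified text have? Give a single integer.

Answer: 8

Derivation:
Line 1: ['heart', 'paper', 'chapter'] (min_width=19, slack=0)
Line 2: ['rainbow', 'guitar'] (min_width=14, slack=5)
Line 3: ['umbrella', 'a', 'sweet'] (min_width=16, slack=3)
Line 4: ['fast', 'stop', 'laser'] (min_width=15, slack=4)
Line 5: ['dirty', 'capture', 'or'] (min_width=16, slack=3)
Line 6: ['frog', 'rock', 'bridge'] (min_width=16, slack=3)
Line 7: ['give', 'violin', 'the', 'an'] (min_width=18, slack=1)
Line 8: ['cup'] (min_width=3, slack=16)
Total lines: 8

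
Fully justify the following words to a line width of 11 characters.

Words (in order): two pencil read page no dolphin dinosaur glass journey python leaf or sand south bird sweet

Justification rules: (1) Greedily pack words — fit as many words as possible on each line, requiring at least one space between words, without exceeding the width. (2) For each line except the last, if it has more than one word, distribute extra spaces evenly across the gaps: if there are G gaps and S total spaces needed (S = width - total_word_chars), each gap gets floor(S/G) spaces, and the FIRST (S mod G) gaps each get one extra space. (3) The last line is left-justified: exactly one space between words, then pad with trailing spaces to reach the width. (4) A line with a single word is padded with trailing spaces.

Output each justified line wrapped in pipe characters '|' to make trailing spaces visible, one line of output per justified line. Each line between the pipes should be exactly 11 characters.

Line 1: ['two', 'pencil'] (min_width=10, slack=1)
Line 2: ['read', 'page'] (min_width=9, slack=2)
Line 3: ['no', 'dolphin'] (min_width=10, slack=1)
Line 4: ['dinosaur'] (min_width=8, slack=3)
Line 5: ['glass'] (min_width=5, slack=6)
Line 6: ['journey'] (min_width=7, slack=4)
Line 7: ['python', 'leaf'] (min_width=11, slack=0)
Line 8: ['or', 'sand'] (min_width=7, slack=4)
Line 9: ['south', 'bird'] (min_width=10, slack=1)
Line 10: ['sweet'] (min_width=5, slack=6)

Answer: |two  pencil|
|read   page|
|no  dolphin|
|dinosaur   |
|glass      |
|journey    |
|python leaf|
|or     sand|
|south  bird|
|sweet      |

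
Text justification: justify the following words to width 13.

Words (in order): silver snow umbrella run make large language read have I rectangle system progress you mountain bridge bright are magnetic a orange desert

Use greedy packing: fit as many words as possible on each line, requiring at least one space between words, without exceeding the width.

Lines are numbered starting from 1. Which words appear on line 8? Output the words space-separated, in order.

Answer: progress you

Derivation:
Line 1: ['silver', 'snow'] (min_width=11, slack=2)
Line 2: ['umbrella', 'run'] (min_width=12, slack=1)
Line 3: ['make', 'large'] (min_width=10, slack=3)
Line 4: ['language', 'read'] (min_width=13, slack=0)
Line 5: ['have', 'I'] (min_width=6, slack=7)
Line 6: ['rectangle'] (min_width=9, slack=4)
Line 7: ['system'] (min_width=6, slack=7)
Line 8: ['progress', 'you'] (min_width=12, slack=1)
Line 9: ['mountain'] (min_width=8, slack=5)
Line 10: ['bridge', 'bright'] (min_width=13, slack=0)
Line 11: ['are', 'magnetic'] (min_width=12, slack=1)
Line 12: ['a', 'orange'] (min_width=8, slack=5)
Line 13: ['desert'] (min_width=6, slack=7)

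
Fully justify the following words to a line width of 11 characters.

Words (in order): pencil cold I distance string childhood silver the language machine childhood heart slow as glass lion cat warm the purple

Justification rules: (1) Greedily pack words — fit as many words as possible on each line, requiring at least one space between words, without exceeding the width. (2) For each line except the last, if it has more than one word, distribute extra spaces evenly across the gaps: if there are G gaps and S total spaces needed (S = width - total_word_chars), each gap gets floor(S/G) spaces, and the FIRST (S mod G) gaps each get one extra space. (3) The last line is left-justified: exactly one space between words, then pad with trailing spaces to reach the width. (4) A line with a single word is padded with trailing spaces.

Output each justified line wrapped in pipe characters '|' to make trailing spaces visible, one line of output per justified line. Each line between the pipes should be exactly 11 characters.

Answer: |pencil cold|
|I  distance|
|string     |
|childhood  |
|silver  the|
|language   |
|machine    |
|childhood  |
|heart  slow|
|as    glass|
|lion    cat|
|warm    the|
|purple     |

Derivation:
Line 1: ['pencil', 'cold'] (min_width=11, slack=0)
Line 2: ['I', 'distance'] (min_width=10, slack=1)
Line 3: ['string'] (min_width=6, slack=5)
Line 4: ['childhood'] (min_width=9, slack=2)
Line 5: ['silver', 'the'] (min_width=10, slack=1)
Line 6: ['language'] (min_width=8, slack=3)
Line 7: ['machine'] (min_width=7, slack=4)
Line 8: ['childhood'] (min_width=9, slack=2)
Line 9: ['heart', 'slow'] (min_width=10, slack=1)
Line 10: ['as', 'glass'] (min_width=8, slack=3)
Line 11: ['lion', 'cat'] (min_width=8, slack=3)
Line 12: ['warm', 'the'] (min_width=8, slack=3)
Line 13: ['purple'] (min_width=6, slack=5)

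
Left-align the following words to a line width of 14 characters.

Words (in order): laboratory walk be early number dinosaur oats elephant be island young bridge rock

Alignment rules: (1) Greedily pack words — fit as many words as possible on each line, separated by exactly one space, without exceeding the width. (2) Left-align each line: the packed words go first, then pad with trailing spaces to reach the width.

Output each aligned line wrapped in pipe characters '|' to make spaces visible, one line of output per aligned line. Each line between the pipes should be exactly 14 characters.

Answer: |laboratory    |
|walk be early |
|number        |
|dinosaur oats |
|elephant be   |
|island young  |
|bridge rock   |

Derivation:
Line 1: ['laboratory'] (min_width=10, slack=4)
Line 2: ['walk', 'be', 'early'] (min_width=13, slack=1)
Line 3: ['number'] (min_width=6, slack=8)
Line 4: ['dinosaur', 'oats'] (min_width=13, slack=1)
Line 5: ['elephant', 'be'] (min_width=11, slack=3)
Line 6: ['island', 'young'] (min_width=12, slack=2)
Line 7: ['bridge', 'rock'] (min_width=11, slack=3)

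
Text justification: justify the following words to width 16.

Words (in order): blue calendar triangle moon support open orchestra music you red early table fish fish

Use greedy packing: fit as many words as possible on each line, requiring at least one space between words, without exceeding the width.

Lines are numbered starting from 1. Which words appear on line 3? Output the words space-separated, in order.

Answer: support open

Derivation:
Line 1: ['blue', 'calendar'] (min_width=13, slack=3)
Line 2: ['triangle', 'moon'] (min_width=13, slack=3)
Line 3: ['support', 'open'] (min_width=12, slack=4)
Line 4: ['orchestra', 'music'] (min_width=15, slack=1)
Line 5: ['you', 'red', 'early'] (min_width=13, slack=3)
Line 6: ['table', 'fish', 'fish'] (min_width=15, slack=1)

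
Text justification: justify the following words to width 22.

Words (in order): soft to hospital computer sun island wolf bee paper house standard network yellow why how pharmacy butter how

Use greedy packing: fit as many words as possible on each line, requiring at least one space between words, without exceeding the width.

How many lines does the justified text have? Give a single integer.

Line 1: ['soft', 'to', 'hospital'] (min_width=16, slack=6)
Line 2: ['computer', 'sun', 'island'] (min_width=19, slack=3)
Line 3: ['wolf', 'bee', 'paper', 'house'] (min_width=20, slack=2)
Line 4: ['standard', 'network'] (min_width=16, slack=6)
Line 5: ['yellow', 'why', 'how'] (min_width=14, slack=8)
Line 6: ['pharmacy', 'butter', 'how'] (min_width=19, slack=3)
Total lines: 6

Answer: 6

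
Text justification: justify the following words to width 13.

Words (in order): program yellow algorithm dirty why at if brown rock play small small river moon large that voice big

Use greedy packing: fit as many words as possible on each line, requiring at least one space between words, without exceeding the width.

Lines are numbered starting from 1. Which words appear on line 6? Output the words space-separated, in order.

Line 1: ['program'] (min_width=7, slack=6)
Line 2: ['yellow'] (min_width=6, slack=7)
Line 3: ['algorithm'] (min_width=9, slack=4)
Line 4: ['dirty', 'why', 'at'] (min_width=12, slack=1)
Line 5: ['if', 'brown', 'rock'] (min_width=13, slack=0)
Line 6: ['play', 'small'] (min_width=10, slack=3)
Line 7: ['small', 'river'] (min_width=11, slack=2)
Line 8: ['moon', 'large'] (min_width=10, slack=3)
Line 9: ['that', 'voice'] (min_width=10, slack=3)
Line 10: ['big'] (min_width=3, slack=10)

Answer: play small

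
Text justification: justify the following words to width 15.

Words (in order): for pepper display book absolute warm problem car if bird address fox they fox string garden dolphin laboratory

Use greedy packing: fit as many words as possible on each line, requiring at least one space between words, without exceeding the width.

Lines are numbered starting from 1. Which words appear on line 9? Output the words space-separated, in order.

Line 1: ['for', 'pepper'] (min_width=10, slack=5)
Line 2: ['display', 'book'] (min_width=12, slack=3)
Line 3: ['absolute', 'warm'] (min_width=13, slack=2)
Line 4: ['problem', 'car', 'if'] (min_width=14, slack=1)
Line 5: ['bird', 'address'] (min_width=12, slack=3)
Line 6: ['fox', 'they', 'fox'] (min_width=12, slack=3)
Line 7: ['string', 'garden'] (min_width=13, slack=2)
Line 8: ['dolphin'] (min_width=7, slack=8)
Line 9: ['laboratory'] (min_width=10, slack=5)

Answer: laboratory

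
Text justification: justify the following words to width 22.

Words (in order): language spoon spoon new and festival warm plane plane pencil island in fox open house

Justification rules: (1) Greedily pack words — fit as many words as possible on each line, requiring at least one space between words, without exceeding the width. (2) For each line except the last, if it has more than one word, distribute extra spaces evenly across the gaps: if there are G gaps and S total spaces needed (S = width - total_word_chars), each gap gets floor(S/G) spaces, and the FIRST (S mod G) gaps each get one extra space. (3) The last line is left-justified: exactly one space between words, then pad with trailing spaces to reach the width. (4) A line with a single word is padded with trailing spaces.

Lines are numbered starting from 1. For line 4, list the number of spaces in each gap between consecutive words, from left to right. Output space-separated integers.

Line 1: ['language', 'spoon', 'spoon'] (min_width=20, slack=2)
Line 2: ['new', 'and', 'festival', 'warm'] (min_width=21, slack=1)
Line 3: ['plane', 'plane', 'pencil'] (min_width=18, slack=4)
Line 4: ['island', 'in', 'fox', 'open'] (min_width=18, slack=4)
Line 5: ['house'] (min_width=5, slack=17)

Answer: 3 2 2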